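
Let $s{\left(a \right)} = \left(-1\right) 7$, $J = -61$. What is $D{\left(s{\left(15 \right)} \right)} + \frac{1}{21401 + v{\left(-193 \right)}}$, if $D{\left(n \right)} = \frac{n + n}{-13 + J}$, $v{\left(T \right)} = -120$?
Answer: $\frac{149004}{787397} \approx 0.18924$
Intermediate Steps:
$s{\left(a \right)} = -7$
$D{\left(n \right)} = - \frac{n}{37}$ ($D{\left(n \right)} = \frac{n + n}{-13 - 61} = \frac{2 n}{-74} = 2 n \left(- \frac{1}{74}\right) = - \frac{n}{37}$)
$D{\left(s{\left(15 \right)} \right)} + \frac{1}{21401 + v{\left(-193 \right)}} = \left(- \frac{1}{37}\right) \left(-7\right) + \frac{1}{21401 - 120} = \frac{7}{37} + \frac{1}{21281} = \frac{149004}{787397}$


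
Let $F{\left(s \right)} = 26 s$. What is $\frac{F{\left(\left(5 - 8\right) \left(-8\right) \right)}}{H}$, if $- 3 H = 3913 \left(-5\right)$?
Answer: $\frac{144}{1505} \approx 0.095681$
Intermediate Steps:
$H = \frac{19565}{3}$ ($H = - \frac{3913 \left(-5\right)}{3} = \left(- \frac{1}{3}\right) \left(-19565\right) = \frac{19565}{3} \approx 6521.7$)
$\frac{F{\left(\left(5 - 8\right) \left(-8\right) \right)}}{H} = \frac{26 \left(5 - 8\right) \left(-8\right)}{\frac{19565}{3}} = 26 \left(\left(-3\right) \left(-8\right)\right) \frac{3}{19565} = 26 \cdot 24 \cdot \frac{3}{19565} = 624 \cdot \frac{3}{19565} = \frac{144}{1505}$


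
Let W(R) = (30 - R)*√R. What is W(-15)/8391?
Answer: 15*I*√15/2797 ≈ 0.02077*I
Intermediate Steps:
W(R) = √R*(30 - R)
W(-15)/8391 = (√(-15)*(30 - 1*(-15)))/8391 = ((I*√15)*(30 + 15))*(1/8391) = ((I*√15)*45)*(1/8391) = (45*I*√15)*(1/8391) = 15*I*√15/2797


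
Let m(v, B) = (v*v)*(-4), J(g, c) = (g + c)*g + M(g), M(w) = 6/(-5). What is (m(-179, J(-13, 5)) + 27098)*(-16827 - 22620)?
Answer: 3986750502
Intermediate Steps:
M(w) = -6/5 (M(w) = 6*(-⅕) = -6/5)
J(g, c) = -6/5 + g*(c + g) (J(g, c) = (g + c)*g - 6/5 = (c + g)*g - 6/5 = g*(c + g) - 6/5 = -6/5 + g*(c + g))
m(v, B) = -4*v² (m(v, B) = v²*(-4) = -4*v²)
(m(-179, J(-13, 5)) + 27098)*(-16827 - 22620) = (-4*(-179)² + 27098)*(-16827 - 22620) = (-4*32041 + 27098)*(-39447) = (-128164 + 27098)*(-39447) = -101066*(-39447) = 3986750502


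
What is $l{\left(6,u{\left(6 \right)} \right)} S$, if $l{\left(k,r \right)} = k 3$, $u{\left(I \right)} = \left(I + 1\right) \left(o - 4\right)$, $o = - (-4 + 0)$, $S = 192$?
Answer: $3456$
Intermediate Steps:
$o = 4$ ($o = \left(-1\right) \left(-4\right) = 4$)
$u{\left(I \right)} = 0$ ($u{\left(I \right)} = \left(I + 1\right) \left(4 - 4\right) = \left(1 + I\right) 0 = 0$)
$l{\left(k,r \right)} = 3 k$
$l{\left(6,u{\left(6 \right)} \right)} S = 3 \cdot 6 \cdot 192 = 18 \cdot 192 = 3456$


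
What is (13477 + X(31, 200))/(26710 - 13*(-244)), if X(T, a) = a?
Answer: 13677/29882 ≈ 0.45770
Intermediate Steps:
(13477 + X(31, 200))/(26710 - 13*(-244)) = (13477 + 200)/(26710 - 13*(-244)) = 13677/(26710 + 3172) = 13677/29882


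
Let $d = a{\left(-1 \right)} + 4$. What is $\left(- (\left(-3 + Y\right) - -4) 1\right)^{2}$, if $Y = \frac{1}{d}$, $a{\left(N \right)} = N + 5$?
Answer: $\frac{81}{64} \approx 1.2656$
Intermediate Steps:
$a{\left(N \right)} = 5 + N$
$d = 8$ ($d = \left(5 - 1\right) + 4 = 4 + 4 = 8$)
$Y = \frac{1}{8} \approx 0.125$
$\left(- (\left(-3 + Y\right) - -4) 1\right)^{2} = \left(- (\left(-3 + \frac{1}{8}\right) - -4) 1\right)^{2} = \left(- (- \frac{23}{8} + \left(-1 + 5\right)) 1\right)^{2} = \left(- (- \frac{23}{8} + 4) 1\right)^{2} = \left(\left(-1\right) \frac{9}{8} \cdot 1\right)^{2} = \left(\left(- \frac{9}{8}\right) 1\right)^{2} = \left(- \frac{9}{8}\right)^{2} = \frac{81}{64}$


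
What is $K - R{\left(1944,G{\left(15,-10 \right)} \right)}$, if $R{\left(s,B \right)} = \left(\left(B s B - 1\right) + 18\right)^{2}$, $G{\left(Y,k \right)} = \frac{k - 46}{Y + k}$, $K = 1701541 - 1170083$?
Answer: $- \frac{37170747821231}{625} \approx -5.9473 \cdot 10^{10}$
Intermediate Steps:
$K = 531458$
$G{\left(Y,k \right)} = \frac{-46 + k}{Y + k}$
$R{\left(s,B \right)} = \left(17 + s B^{2}\right)^{2}$ ($R{\left(s,B \right)} = \left(\left(s B^{2} - 1\right) + 18\right)^{2} = \left(\left(-1 + s B^{2}\right) + 18\right)^{2} = \left(17 + s B^{2}\right)^{2}$)
$K - R{\left(1944,G{\left(15,-10 \right)} \right)} = 531458 - \left(17 + 1944 \left(\frac{-46 - 10}{15 - 10}\right)^{2}\right)^{2} = 531458 - \left(17 + 1944 \left(\frac{1}{5} \left(-56\right)\right)^{2}\right)^{2} = 531458 - \left(17 + 1944 \left(- \frac{56}{5}\right)^{2}\right)^{2} = 531458 - \left(17 + 1944 \cdot \frac{3136}{25}\right)^{2} = 531458 - \left(17 + \frac{6096384}{25}\right)^{2} = 531458 - \left(\frac{6096809}{25}\right)^{2} = 531458 - \frac{37171079982481}{625} = - \frac{37170747821231}{625}$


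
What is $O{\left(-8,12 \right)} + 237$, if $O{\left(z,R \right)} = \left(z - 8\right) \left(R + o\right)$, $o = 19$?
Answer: $-259$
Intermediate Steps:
$O{\left(z,R \right)} = \left(-8 + z\right) \left(19 + R\right)$ ($O{\left(z,R \right)} = \left(z - 8\right) \left(R + 19\right) = \left(-8 + z\right) \left(19 + R\right)$)
$O{\left(-8,12 \right)} + 237 = \left(-152 - 96 + 19 \left(-8\right) + 12 \left(-8\right)\right) + 237 = \left(-152 - 96 - 152 - 96\right) + 237 = -496 + 237 = -259$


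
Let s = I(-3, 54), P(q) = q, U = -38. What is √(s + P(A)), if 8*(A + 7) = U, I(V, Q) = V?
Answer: I*√59/2 ≈ 3.8406*I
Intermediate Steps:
A = -47/4 (A = -7 + (⅛)*(-38) = -7 - 19/4 = -47/4 ≈ -11.750)
s = -3
√(s + P(A)) = √(-3 - 47/4) = √(-59/4) = I*√59/2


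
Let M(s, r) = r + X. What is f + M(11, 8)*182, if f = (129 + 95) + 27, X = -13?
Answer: -659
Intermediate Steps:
M(s, r) = -13 + r (M(s, r) = r - 13 = -13 + r)
f = 251 (f = 224 + 27 = 251)
f + M(11, 8)*182 = 251 + (-13 + 8)*182 = 251 - 5*182 = 251 - 910 = -659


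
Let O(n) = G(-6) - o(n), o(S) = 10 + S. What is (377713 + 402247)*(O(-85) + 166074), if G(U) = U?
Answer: 129584894280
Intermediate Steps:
O(n) = -16 - n (O(n) = -6 - (10 + n) = -6 + (-10 - n) = -16 - n)
(377713 + 402247)*(O(-85) + 166074) = (377713 + 402247)*((-16 - 1*(-85)) + 166074) = 779960*((-16 + 85) + 166074) = 779960*(69 + 166074) = 779960*166143 = 129584894280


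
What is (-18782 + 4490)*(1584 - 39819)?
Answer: 546454620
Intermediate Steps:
(-18782 + 4490)*(1584 - 39819) = -14292*(-38235) = 546454620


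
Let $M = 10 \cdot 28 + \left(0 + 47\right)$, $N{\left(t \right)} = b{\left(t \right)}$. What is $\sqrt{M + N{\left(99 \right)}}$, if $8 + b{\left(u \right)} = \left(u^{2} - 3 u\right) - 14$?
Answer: $\sqrt{9809} \approx 99.04$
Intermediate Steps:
$b{\left(u \right)} = -22 + u^{2} - 3 u$ ($b{\left(u \right)} = -8 - \left(14 - u^{2} + 3 u\right) = -22 + u^{2} - 3 u$)
$N{\left(t \right)} = -22 + t^{2} - 3 t$
$M = 327$ ($M = 280 + 47 = 327$)
$\sqrt{M + N{\left(99 \right)}} = \sqrt{327 - \left(319 - 9801\right)} = \sqrt{327 - -9482} = \sqrt{327 + 9482} = \sqrt{9809}$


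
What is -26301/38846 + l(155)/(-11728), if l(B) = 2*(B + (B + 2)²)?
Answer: -69860328/14237059 ≈ -4.9069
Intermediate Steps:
l(B) = 2*B + 2*(2 + B)² (l(B) = 2*(B + (2 + B)²) = 2*B + 2*(2 + B)²)
-26301/38846 + l(155)/(-11728) = -26301/38846 + (2*155 + 2*(2 + 155)²)/(-11728) = -26301*1/38846 + (310 + 2*157²)*(-1/11728) = -26301/38846 + (310 + 2*24649)*(-1/11728) = -26301/38846 + (310 + 49298)*(-1/11728) = -26301/38846 + 49608*(-1/11728) = -26301/38846 - 6201/1466 = -69860328/14237059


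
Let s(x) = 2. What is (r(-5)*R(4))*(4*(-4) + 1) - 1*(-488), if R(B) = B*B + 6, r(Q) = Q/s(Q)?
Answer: 1313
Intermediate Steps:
r(Q) = Q/2
R(B) = 6 + B² (R(B) = B² + 6 = 6 + B²)
(r(-5)*R(4))*(4*(-4) + 1) - 1*(-488) = (((½)*(-5))*(6 + 4²))*(4*(-4) + 1) - 1*(-488) = (-5*(6 + 16)/2)*(-16 + 1) + 488 = -5/2*22*(-15) + 488 = -55*(-15) + 488 = 825 + 488 = 1313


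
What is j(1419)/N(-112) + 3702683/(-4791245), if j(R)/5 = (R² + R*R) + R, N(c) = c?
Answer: -96509049318221/536619440 ≈ -1.7985e+5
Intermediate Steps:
j(R) = 5*R + 10*R² (j(R) = 5*((R² + R*R) + R) = 5*((R² + R²) + R) = 5*(2*R² + R) = 5*(R + 2*R²) = 5*R + 10*R²)
j(1419)/N(-112) + 3702683/(-4791245) = (5*1419*(1 + 2*1419))/(-112) + 3702683/(-4791245) = (5*1419*(1 + 2838))*(-1/112) + 3702683*(-1/4791245) = (5*1419*2839)*(-1/112) - 3702683/4791245 = 20142705*(-1/112) - 3702683/4791245 = -20142705/112 - 3702683/4791245 = -96509049318221/536619440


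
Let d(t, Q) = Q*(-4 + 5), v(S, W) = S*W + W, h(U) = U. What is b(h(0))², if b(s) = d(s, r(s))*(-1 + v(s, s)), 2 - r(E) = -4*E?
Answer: 4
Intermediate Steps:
r(E) = 2 + 4*E (r(E) = 2 - (-4)*E = 2 + 4*E)
v(S, W) = W + S*W
d(t, Q) = Q (d(t, Q) = Q*1 = Q)
b(s) = (-1 + s*(1 + s))*(2 + 4*s) (b(s) = (2 + 4*s)*(-1 + s*(1 + s)) = (-1 + s*(1 + s))*(2 + 4*s))
b(h(0))² = (2*(1 + 2*0)*(-1 + 0*(1 + 0)))² = (2*(1 + 0)*(-1 + 0*1))² = (2*1*(-1 + 0))² = (2*1*(-1))² = (-2)² = 4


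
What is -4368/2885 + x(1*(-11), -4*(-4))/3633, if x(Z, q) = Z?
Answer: -15900679/10481205 ≈ -1.5171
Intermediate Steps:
-4368/2885 + x(1*(-11), -4*(-4))/3633 = -4368/2885 + (1*(-11))/3633 = -4368*1/2885 - 11*1/3633 = -4368/2885 - 11/3633 = -15900679/10481205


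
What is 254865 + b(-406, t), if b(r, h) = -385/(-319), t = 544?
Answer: 7391120/29 ≈ 2.5487e+5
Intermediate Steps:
b(r, h) = 35/29 (b(r, h) = -385*(-1/319) = 35/29)
254865 + b(-406, t) = 254865 + 35/29 = 7391120/29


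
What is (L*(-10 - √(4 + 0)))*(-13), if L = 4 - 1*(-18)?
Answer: 3432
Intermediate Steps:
L = 22 (L = 4 + 18 = 22)
(L*(-10 - √(4 + 0)))*(-13) = (22*(-10 - √(4 + 0)))*(-13) = (22*(-10 - √4))*(-13) = (22*(-10 - 1*2))*(-13) = (22*(-10 - 2))*(-13) = (22*(-12))*(-13) = -264*(-13) = 3432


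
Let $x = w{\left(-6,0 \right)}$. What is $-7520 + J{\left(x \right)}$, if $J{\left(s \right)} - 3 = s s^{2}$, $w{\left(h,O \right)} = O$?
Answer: $-7517$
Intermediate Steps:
$x = 0$
$J{\left(s \right)} = 3 + s^{3}$ ($J{\left(s \right)} = 3 + s s^{2} = 3 + s^{3}$)
$-7520 + J{\left(x \right)} = -7520 + \left(3 + 0^{3}\right) = -7520 + \left(3 + 0\right) = -7520 + 3 = -7517$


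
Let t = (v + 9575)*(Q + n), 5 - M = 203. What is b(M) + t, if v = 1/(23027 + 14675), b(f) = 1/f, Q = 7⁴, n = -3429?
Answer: -36739351184423/3732498 ≈ -9.8431e+6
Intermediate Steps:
M = -198 (M = 5 - 1*203 = 5 - 203 = -198)
Q = 2401
v = 1/37702 ≈ 2.6524e-5
t = -185552278614/18851 (t = (1/37702 + 9575)*(2401 - 3429) = (360996651/37702)*(-1028) = -185552278614/18851 ≈ -9.8431e+6)
b(M) + t = 1/(-198) - 185552278614/18851 = -1/198 - 185552278614/18851 = -36739351184423/3732498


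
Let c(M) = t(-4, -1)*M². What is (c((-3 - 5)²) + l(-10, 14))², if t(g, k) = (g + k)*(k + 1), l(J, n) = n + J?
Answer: 16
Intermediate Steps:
l(J, n) = J + n
t(g, k) = (1 + k)*(g + k) (t(g, k) = (g + k)*(1 + k) = (1 + k)*(g + k))
c(M) = 0 (c(M) = (-4 - 1 + (-1)² - 4*(-1))*M² = (-4 - 1 + 1 + 4)*M² = 0*M² = 0)
(c((-3 - 5)²) + l(-10, 14))² = (0 + (-10 + 14))² = (0 + 4)² = 4² = 16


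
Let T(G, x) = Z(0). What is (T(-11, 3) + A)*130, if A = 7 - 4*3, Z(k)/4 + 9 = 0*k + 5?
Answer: -2730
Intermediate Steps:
Z(k) = -16 (Z(k) = -36 + 4*(0*k + 5) = -36 + 4*(0 + 5) = -36 + 4*5 = -36 + 20 = -16)
A = -5 (A = 7 - 12 = -5)
T(G, x) = -16
(T(-11, 3) + A)*130 = (-16 - 5)*130 = -21*130 = -2730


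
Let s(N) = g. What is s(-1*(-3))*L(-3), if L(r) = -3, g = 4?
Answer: -12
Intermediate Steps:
s(N) = 4
s(-1*(-3))*L(-3) = 4*(-3) = -12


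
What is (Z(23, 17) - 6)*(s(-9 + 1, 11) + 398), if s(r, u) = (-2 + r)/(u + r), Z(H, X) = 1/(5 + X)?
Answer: -77552/33 ≈ -2350.1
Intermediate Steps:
s(r, u) = (-2 + r)/(r + u)
(Z(23, 17) - 6)*(s(-9 + 1, 11) + 398) = (1/(5 + 17) - 6)*((-2 + (-9 + 1))/((-9 + 1) + 11) + 398) = (1/22 - 6)*((-2 - 8)/(-8 + 11) + 398) = (1/22 - 6)*(-10/3 + 398) = -131*((1/3)*(-10) + 398)/22 = -131*(-10/3 + 398)/22 = -131/22*1184/3 = -77552/33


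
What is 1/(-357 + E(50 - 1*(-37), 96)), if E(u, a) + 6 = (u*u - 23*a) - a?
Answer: 1/4902 ≈ 0.00020400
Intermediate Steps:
E(u, a) = -6 + u² - 24*a (E(u, a) = -6 + ((u*u - 23*a) - a) = -6 + ((u² - 23*a) - a) = -6 + (u² - 24*a) = -6 + u² - 24*a)
1/(-357 + E(50 - 1*(-37), 96)) = 1/(-357 + (-6 + (50 - 1*(-37))² - 24*96)) = 1/(-357 + (-6 + (50 + 37)² - 2304)) = 1/(-357 + (-6 + 87² - 2304)) = 1/(-357 + (-6 + 7569 - 2304)) = 1/(-357 + 5259) = 1/4902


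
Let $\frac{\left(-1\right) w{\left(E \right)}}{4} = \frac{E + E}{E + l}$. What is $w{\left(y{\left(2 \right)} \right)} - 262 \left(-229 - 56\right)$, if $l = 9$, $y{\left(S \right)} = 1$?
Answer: $\frac{373346}{5} \approx 74669.0$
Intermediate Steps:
$w{\left(E \right)} = - \frac{8 E}{9 + E}$ ($w{\left(E \right)} = - 4 \frac{E + E}{E + 9} = - 4 \frac{2 E}{9 + E} = - \frac{8 E}{9 + E}$)
$w{\left(y{\left(2 \right)} \right)} - 262 \left(-229 - 56\right) = \left(-8\right) 1 \frac{1}{9 + 1} - 262 \left(-229 - 56\right) = \left(-8\right) 1 \cdot \frac{1}{10} - 262 \left(-229 - 56\right) = \left(-8\right) 1 \cdot \frac{1}{10} - -74670 = - \frac{4}{5} + 74670 = \frac{373346}{5}$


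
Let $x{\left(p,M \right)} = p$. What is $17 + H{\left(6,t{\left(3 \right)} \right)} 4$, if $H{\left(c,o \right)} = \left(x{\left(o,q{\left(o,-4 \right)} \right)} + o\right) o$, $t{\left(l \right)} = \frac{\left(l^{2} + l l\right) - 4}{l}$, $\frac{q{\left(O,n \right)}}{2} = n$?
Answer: $\frac{1721}{9} \approx 191.22$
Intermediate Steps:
$q{\left(O,n \right)} = 2 n$
$t{\left(l \right)} = \frac{-4 + 2 l^{2}}{l}$ ($t{\left(l \right)} = \frac{\left(l^{2} + l^{2}\right) - 4}{l} = \frac{2 l^{2} - 4}{l} = \frac{-4 + 2 l^{2}}{l}$)
$H{\left(c,o \right)} = 2 o^{2}$ ($H{\left(c,o \right)} = \left(o + o\right) o = 2 o o = 2 o^{2}$)
$17 + H{\left(6,t{\left(3 \right)} \right)} 4 = 17 + 2 \left(- \frac{4}{3} + 2 \cdot 3\right)^{2} \cdot 4 = 17 + 2 \left(\left(-4\right) \frac{1}{3} + 6\right)^{2} \cdot 4 = 17 + 2 \left(- \frac{4}{3} + 6\right)^{2} \cdot 4 = 17 + 2 \left(\frac{14}{3}\right)^{2} \cdot 4 = 17 + 2 \cdot \frac{196}{9} \cdot 4 = 17 + \frac{392}{9} \cdot 4 = 17 + \frac{1568}{9} = \frac{1721}{9}$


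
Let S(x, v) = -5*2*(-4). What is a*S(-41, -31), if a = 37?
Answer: 1480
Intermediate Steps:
S(x, v) = 40 (S(x, v) = -10*(-4) = 40)
a*S(-41, -31) = 37*40 = 1480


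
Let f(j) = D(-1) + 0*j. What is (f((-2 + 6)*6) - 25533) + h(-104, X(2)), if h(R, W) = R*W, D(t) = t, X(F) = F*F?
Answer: -25950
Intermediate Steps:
X(F) = F**2
f(j) = -1 (f(j) = -1 + 0*j = -1 + 0 = -1)
(f((-2 + 6)*6) - 25533) + h(-104, X(2)) = (-1 - 25533) - 104*2**2 = -25534 - 104*4 = -25534 - 416 = -25950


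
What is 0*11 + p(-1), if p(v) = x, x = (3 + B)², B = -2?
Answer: 1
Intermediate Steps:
x = 1 (x = (3 - 2)² = 1² = 1)
p(v) = 1
0*11 + p(-1) = 0*11 + 1 = 0 + 1 = 1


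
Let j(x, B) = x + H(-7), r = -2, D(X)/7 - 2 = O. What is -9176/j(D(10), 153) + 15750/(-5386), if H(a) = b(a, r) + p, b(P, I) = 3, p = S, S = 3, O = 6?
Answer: -406439/2693 ≈ -150.92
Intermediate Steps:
p = 3
D(X) = 56 (D(X) = 14 + 7*6 = 14 + 42 = 56)
H(a) = 6 (H(a) = 3 + 3 = 6)
j(x, B) = 6 + x (j(x, B) = x + 6 = 6 + x)
-9176/j(D(10), 153) + 15750/(-5386) = -9176/(6 + 56) + 15750/(-5386) = -9176/62 + 15750*(-1/5386) = -9176*1/62 - 7875/2693 = -148 - 7875/2693 = -406439/2693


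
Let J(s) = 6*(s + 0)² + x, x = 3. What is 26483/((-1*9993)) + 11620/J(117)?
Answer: -686371837/273598347 ≈ -2.5087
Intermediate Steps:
J(s) = 3 + 6*s² (J(s) = 6*(s + 0)² + 3 = 6*s² + 3 = 3 + 6*s²)
26483/((-1*9993)) + 11620/J(117) = 26483/((-1*9993)) + 11620/(3 + 6*117²) = 26483/(-9993) + 11620/(3 + 6*13689) = 26483*(-1/9993) + 11620/(3 + 82134) = -26483/9993 + 11620/82137 = -686371837/273598347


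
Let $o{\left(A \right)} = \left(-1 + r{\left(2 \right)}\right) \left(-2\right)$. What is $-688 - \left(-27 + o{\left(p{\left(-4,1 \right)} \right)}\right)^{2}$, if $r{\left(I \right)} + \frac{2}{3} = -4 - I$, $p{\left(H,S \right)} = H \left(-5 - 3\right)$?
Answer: $- \frac{7417}{9} \approx -824.11$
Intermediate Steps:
$p{\left(H,S \right)} = - 8 H$ ($p{\left(H,S \right)} = H \left(-8\right) = - 8 H$)
$r{\left(I \right)} = - \frac{14}{3} - I$ ($r{\left(I \right)} = - \frac{2}{3} - \left(4 + I\right) = - \frac{14}{3} - I$)
$o{\left(A \right)} = \frac{46}{3}$ ($o{\left(A \right)} = \left(-1 - \frac{20}{3}\right) \left(-2\right) = \left(- \frac{23}{3}\right) \left(-2\right) = \frac{46}{3}$)
$-688 - \left(-27 + o{\left(p{\left(-4,1 \right)} \right)}\right)^{2} = -688 - \left(-27 + \frac{46}{3}\right)^{2} = -688 - \left(- \frac{35}{3}\right)^{2} = -688 - \frac{1225}{9} = - \frac{7417}{9}$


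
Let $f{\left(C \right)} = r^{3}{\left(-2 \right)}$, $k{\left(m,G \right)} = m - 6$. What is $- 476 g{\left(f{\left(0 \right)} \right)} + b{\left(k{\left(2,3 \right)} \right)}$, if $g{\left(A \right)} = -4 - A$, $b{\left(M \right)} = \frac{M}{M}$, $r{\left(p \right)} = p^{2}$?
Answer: $32369$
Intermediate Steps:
$k{\left(m,G \right)} = -6 + m$ ($k{\left(m,G \right)} = m - 6 = -6 + m$)
$f{\left(C \right)} = 64$ ($f{\left(C \right)} = \left(\left(-2\right)^{2}\right)^{3} = 4^{3} = 64$)
$b{\left(M \right)} = 1$
$- 476 g{\left(f{\left(0 \right)} \right)} + b{\left(k{\left(2,3 \right)} \right)} = - 476 \left(-4 - 64\right) + 1 = \left(-476\right) \left(-68\right) + 1 = 32368 + 1 = 32369$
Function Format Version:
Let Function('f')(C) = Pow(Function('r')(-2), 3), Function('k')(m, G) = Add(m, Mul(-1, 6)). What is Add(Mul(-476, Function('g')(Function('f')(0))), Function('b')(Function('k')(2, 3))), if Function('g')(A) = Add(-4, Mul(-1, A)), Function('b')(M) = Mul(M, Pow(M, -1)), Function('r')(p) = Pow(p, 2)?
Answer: 32369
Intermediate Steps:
Function('k')(m, G) = Add(-6, m) (Function('k')(m, G) = Add(m, -6) = Add(-6, m))
Function('f')(C) = 64 (Function('f')(C) = Pow(Pow(-2, 2), 3) = Pow(4, 3) = 64)
Function('b')(M) = 1
Add(Mul(-476, Function('g')(Function('f')(0))), Function('b')(Function('k')(2, 3))) = Add(Mul(-476, Add(-4, Mul(-1, 64))), 1) = Add(Mul(-476, Add(-4, -64)), 1) = Add(Mul(-476, -68), 1) = Add(32368, 1) = 32369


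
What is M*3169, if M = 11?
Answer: 34859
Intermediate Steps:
M*3169 = 11*3169 = 34859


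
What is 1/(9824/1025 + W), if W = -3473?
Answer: -1025/3550001 ≈ -0.00028873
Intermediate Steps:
1/(9824/1025 + W) = 1/(9824/1025 - 3473) = 1/(-3550001/1025) = -1025/3550001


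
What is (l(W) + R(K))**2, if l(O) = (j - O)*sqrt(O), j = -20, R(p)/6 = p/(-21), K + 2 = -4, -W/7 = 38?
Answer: -788765400/49 + 5904*I*sqrt(266)/7 ≈ -1.6097e+7 + 13756.0*I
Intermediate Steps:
W = -266 (W = -7*38 = -266)
K = -6 (K = -2 - 4 = -6)
R(p) = -2*p/7 (R(p) = 6*(p/(-21)) = 6*(p*(-1/21)) = 6*(-p/21) = -2*p/7)
l(O) = sqrt(O)*(-20 - O) (l(O) = (-20 - O)*sqrt(O) = sqrt(O)*(-20 - O))
(l(W) + R(K))**2 = (sqrt(-266)*(-20 - 1*(-266)) - 2/7*(-6))**2 = ((I*sqrt(266))*(-20 + 266) + 12/7)**2 = ((I*sqrt(266))*246 + 12/7)**2 = (246*I*sqrt(266) + 12/7)**2 = (12/7 + 246*I*sqrt(266))**2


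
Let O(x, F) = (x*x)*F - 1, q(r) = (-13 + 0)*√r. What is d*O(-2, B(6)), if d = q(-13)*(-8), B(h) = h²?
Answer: 14872*I*√13 ≈ 53622.0*I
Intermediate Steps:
q(r) = -13*√r
O(x, F) = -1 + F*x² (O(x, F) = x²*F - 1 = F*x² - 1 = -1 + F*x²)
d = 104*I*√13 (d = -13*I*√13*(-8) = 104*I*√13 ≈ 374.98*I)
d*O(-2, B(6)) = (104*I*√13)*(-1 + 6²*(-2)²) = (104*I*√13)*(-1 + 36*4) = (104*I*√13)*(-1 + 144) = (104*I*√13)*143 = 14872*I*√13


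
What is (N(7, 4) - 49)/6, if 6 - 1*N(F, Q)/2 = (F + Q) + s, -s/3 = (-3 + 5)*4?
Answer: -11/6 ≈ -1.8333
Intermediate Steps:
s = -24 (s = -3*(-3 + 5)*4 = -6*4 = -3*8 = -24)
N(F, Q) = 60 - 2*F - 2*Q (N(F, Q) = 12 - 2*((F + Q) - 24) = 12 - 2*(-24 + F + Q) = 12 + (48 - 2*F - 2*Q) = 60 - 2*F - 2*Q)
(N(7, 4) - 49)/6 = ((60 - 2*7 - 2*4) - 49)/6 = ((60 - 14 - 8) - 49)*(⅙) = (38 - 49)*(⅙) = -11*⅙ = -11/6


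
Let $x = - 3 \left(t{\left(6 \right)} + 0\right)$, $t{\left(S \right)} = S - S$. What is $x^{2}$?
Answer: $0$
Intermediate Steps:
$t{\left(S \right)} = 0$
$x = 0$ ($x = - 3 \left(0 + 0\right) = \left(-3\right) 0 = 0$)
$x^{2} = 0^{2} = 0$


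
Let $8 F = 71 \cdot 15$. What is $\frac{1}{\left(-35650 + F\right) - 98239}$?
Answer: $- \frac{8}{1070047} \approx -7.4763 \cdot 10^{-6}$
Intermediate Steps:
$F = \frac{1065}{8}$ ($F = \frac{71 \cdot 15}{8} = \frac{1}{8} \cdot 1065 = \frac{1065}{8} \approx 133.13$)
$\frac{1}{\left(-35650 + F\right) - 98239} = \frac{1}{\left(-35650 + \frac{1065}{8}\right) - 98239} = \frac{1}{- \frac{284135}{8} - 98239} = \frac{1}{- \frac{1070047}{8}} = - \frac{8}{1070047}$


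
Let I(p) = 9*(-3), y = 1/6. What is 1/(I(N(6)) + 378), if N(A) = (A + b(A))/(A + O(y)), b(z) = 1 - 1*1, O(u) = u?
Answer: 1/351 ≈ 0.0028490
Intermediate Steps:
y = ⅙ ≈ 0.16667
b(z) = 0 (b(z) = 1 - 1 = 0)
N(A) = A/(⅙ + A) (N(A) = (A + 0)/(A + ⅙) = A/(⅙ + A))
I(p) = -27
1/(I(N(6)) + 378) = 1/(-27 + 378) = 1/351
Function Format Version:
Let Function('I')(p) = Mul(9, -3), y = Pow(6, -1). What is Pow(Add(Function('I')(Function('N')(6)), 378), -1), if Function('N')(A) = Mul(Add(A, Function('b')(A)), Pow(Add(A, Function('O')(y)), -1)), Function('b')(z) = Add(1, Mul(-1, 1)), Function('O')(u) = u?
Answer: Rational(1, 351) ≈ 0.0028490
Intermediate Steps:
y = Rational(1, 6) ≈ 0.16667
Function('b')(z) = 0 (Function('b')(z) = Add(1, -1) = 0)
Function('N')(A) = Mul(A, Pow(Add(Rational(1, 6), A), -1)) (Function('N')(A) = Mul(Add(A, 0), Pow(Add(A, Rational(1, 6)), -1)) = Mul(A, Pow(Add(Rational(1, 6), A), -1)))
Function('I')(p) = -27
Pow(Add(Function('I')(Function('N')(6)), 378), -1) = Pow(Add(-27, 378), -1) = Pow(351, -1) = Rational(1, 351)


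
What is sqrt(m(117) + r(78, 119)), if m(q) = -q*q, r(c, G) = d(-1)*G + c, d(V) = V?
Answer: I*sqrt(13730) ≈ 117.18*I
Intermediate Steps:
r(c, G) = c - G (r(c, G) = -G + c = c - G)
m(q) = -q**2
sqrt(m(117) + r(78, 119)) = sqrt(-1*117**2 + (78 - 1*119)) = sqrt(-1*13689 + (78 - 119)) = sqrt(-13689 - 41) = sqrt(-13730) = I*sqrt(13730)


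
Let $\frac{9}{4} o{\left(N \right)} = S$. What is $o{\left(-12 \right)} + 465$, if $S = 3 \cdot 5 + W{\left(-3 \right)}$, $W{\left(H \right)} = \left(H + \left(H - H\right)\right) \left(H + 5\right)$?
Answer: $469$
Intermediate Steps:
$W{\left(H \right)} = H \left(5 + H\right)$ ($W{\left(H \right)} = \left(H + 0\right) \left(5 + H\right) = H \left(5 + H\right)$)
$S = 9$ ($S = 3 \cdot 5 - 3 \left(5 - 3\right) = 15 - 6 = 9$)
$o{\left(N \right)} = 4$ ($o{\left(N \right)} = \frac{4}{9} \cdot 9 = 4$)
$o{\left(-12 \right)} + 465 = 4 + 465 = 469$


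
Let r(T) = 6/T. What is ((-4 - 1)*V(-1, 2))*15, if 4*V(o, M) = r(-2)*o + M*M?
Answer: -525/4 ≈ -131.25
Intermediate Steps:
V(o, M) = -3*o/4 + M²/4 (V(o, M) = ((6/(-2))*o + M*M)/4 = ((6*(-½))*o + M²)/4 = (-3*o + M²)/4 = (M² - 3*o)/4 = -3*o/4 + M²/4)
((-4 - 1)*V(-1, 2))*15 = ((-4 - 1)*(-¾*(-1) + (¼)*2²))*15 = -5*(¾ + (¼)*4)*15 = -5*(¾ + 1)*15 = -5*7/4*15 = -35/4*15 = -525/4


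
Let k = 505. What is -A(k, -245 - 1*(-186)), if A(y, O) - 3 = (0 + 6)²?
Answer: -39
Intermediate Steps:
A(y, O) = 39 (A(y, O) = 3 + (0 + 6)² = 3 + 6² = 3 + 36 = 39)
-A(k, -245 - 1*(-186)) = -1*39 = -39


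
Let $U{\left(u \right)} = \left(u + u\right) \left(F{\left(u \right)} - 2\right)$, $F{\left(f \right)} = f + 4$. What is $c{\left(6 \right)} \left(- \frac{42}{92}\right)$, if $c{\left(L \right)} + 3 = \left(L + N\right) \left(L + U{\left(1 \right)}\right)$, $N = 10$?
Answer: $- \frac{3969}{46} \approx -86.283$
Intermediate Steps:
$F{\left(f \right)} = 4 + f$
$U{\left(u \right)} = 2 u \left(2 + u\right)$ ($U{\left(u \right)} = \left(u + u\right) \left(\left(4 + u\right) - 2\right) = 2 u \left(2 + u\right)$)
$c{\left(L \right)} = -3 + \left(6 + L\right) \left(10 + L\right)$ ($c{\left(L \right)} = -3 + \left(L + 10\right) \left(L + 2 \cdot 1 \left(2 + 1\right)\right) = -3 + \left(10 + L\right) \left(L + 2 \cdot 1 \cdot 3\right) = -3 + \left(10 + L\right) \left(L + 6\right) = -3 + \left(10 + L\right) \left(6 + L\right) = -3 + \left(6 + L\right) \left(10 + L\right)$)
$c{\left(6 \right)} \left(- \frac{42}{92}\right) = \left(57 + 6^{2} + 16 \cdot 6\right) \left(- \frac{42}{92}\right) = \left(57 + 36 + 96\right) \left(\left(-42\right) \frac{1}{92}\right) = 189 \left(- \frac{21}{46}\right) = - \frac{3969}{46}$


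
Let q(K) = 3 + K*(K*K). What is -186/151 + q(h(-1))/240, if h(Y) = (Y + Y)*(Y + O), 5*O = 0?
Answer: -42979/36240 ≈ -1.1860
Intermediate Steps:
O = 0 (O = (1/5)*0 = 0)
h(Y) = 2*Y**2 (h(Y) = (Y + Y)*(Y + 0) = (2*Y)*Y = 2*Y**2)
q(K) = 3 + K**3 (q(K) = 3 + K*K**2 = 3 + K**3)
-186/151 + q(h(-1))/240 = -186/151 + (3 + (2*(-1)**2)**3)/240 = -186*1/151 + (3 + (2*1)**3)*(1/240) = -186/151 + (3 + 2**3)*(1/240) = -186/151 + (3 + 8)*(1/240) = -186/151 + 11*(1/240) = -186/151 + 11/240 = -42979/36240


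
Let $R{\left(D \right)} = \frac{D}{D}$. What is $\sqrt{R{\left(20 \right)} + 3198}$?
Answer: $\sqrt{3199} \approx 56.56$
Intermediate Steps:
$R{\left(D \right)} = 1$
$\sqrt{R{\left(20 \right)} + 3198} = \sqrt{1 + 3198} = \sqrt{3199}$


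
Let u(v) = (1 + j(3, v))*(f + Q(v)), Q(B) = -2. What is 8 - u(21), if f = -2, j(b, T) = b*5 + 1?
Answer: 76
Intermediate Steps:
j(b, T) = 1 + 5*b (j(b, T) = 5*b + 1 = 1 + 5*b)
u(v) = -68 (u(v) = (1 + (1 + 5*3))*(-2 - 2) = (1 + (1 + 15))*(-4) = (1 + 16)*(-4) = 17*(-4) = -68)
8 - u(21) = 8 - 1*(-68) = 8 + 68 = 76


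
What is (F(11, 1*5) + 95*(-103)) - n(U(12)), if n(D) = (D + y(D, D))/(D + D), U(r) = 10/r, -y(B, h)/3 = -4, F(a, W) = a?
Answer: -97817/10 ≈ -9781.7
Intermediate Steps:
y(B, h) = 12 (y(B, h) = -3*(-4) = 12)
n(D) = (12 + D)/(2*D) (n(D) = (D + 12)/(D + D) = (12 + D)/((2*D)) = (12 + D)*(1/(2*D)) = (12 + D)/(2*D))
(F(11, 1*5) + 95*(-103)) - n(U(12)) = (11 + 95*(-103)) - (12 + 10/12)/(2*(10/12)) = (11 - 9785) - (12 + 10*(1/12))/(2*(10*(1/12))) = -9774 - (12 + ⅚)/(2*⅚) = -9774 - 6*77/(2*5*6) = -9774 - 1*77/10 = -9774 - 77/10 = -97817/10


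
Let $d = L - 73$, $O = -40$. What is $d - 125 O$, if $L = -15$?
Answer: $4912$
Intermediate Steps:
$d = -88$ ($d = -15 - 73 = -88$)
$d - 125 O = -88 - -5000 = -88 + 5000 = 4912$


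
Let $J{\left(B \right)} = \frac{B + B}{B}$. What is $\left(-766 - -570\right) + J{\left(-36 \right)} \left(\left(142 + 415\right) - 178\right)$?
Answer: $562$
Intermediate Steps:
$J{\left(B \right)} = 2$ ($J{\left(B \right)} = \frac{2 B}{B} = 2$)
$\left(-766 - -570\right) + J{\left(-36 \right)} \left(\left(142 + 415\right) - 178\right) = \left(-766 - -570\right) + 2 \left(\left(142 + 415\right) - 178\right) = \left(-766 + 570\right) + 2 \left(557 - 178\right) = -196 + 2 \cdot 379 = -196 + 758 = 562$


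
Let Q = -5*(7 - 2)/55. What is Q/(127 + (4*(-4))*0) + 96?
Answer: 134107/1397 ≈ 95.996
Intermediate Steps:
Q = -5/11 (Q = -5*5*(1/55) = -25*1/55 = -5/11 ≈ -0.45455)
Q/(127 + (4*(-4))*0) + 96 = -5/11/(127 + (4*(-4))*0) + 96 = -5/11/(127 - 16*0) + 96 = -5/11/(127 + 0) + 96 = -5/11/127 + 96 = (1/127)*(-5/11) + 96 = -5/1397 + 96 = 134107/1397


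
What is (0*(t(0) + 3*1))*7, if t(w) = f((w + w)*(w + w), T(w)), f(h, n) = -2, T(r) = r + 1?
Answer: 0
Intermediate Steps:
T(r) = 1 + r
t(w) = -2
(0*(t(0) + 3*1))*7 = (0*(-2 + 3*1))*7 = (0*(-2 + 3))*7 = (0*1)*7 = 0*7 = 0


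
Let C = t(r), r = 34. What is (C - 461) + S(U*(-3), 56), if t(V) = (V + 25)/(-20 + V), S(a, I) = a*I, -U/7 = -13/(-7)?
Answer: 24181/14 ≈ 1727.2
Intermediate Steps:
U = -13 (U = -(-91)/(-7) = -(-91)*(-1)/7 = -7*13/7 = -13)
S(a, I) = I*a
t(V) = (25 + V)/(-20 + V)
C = 59/14 (C = (25 + 34)/(-20 + 34) = 59/14 ≈ 4.2143)
(C - 461) + S(U*(-3), 56) = (59/14 - 461) + 56*(-13*(-3)) = -6395/14 + 56*39 = -6395/14 + 2184 = 24181/14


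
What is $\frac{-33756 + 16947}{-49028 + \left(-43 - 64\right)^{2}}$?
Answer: $\frac{16809}{37579} \approx 0.4473$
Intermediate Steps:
$\frac{-33756 + 16947}{-49028 + \left(-43 - 64\right)^{2}} = - \frac{16809}{-49028 + \left(-107\right)^{2}} = - \frac{16809}{-49028 + 11449} = - \frac{16809}{-37579} = \left(-16809\right) \left(- \frac{1}{37579}\right) = \frac{16809}{37579}$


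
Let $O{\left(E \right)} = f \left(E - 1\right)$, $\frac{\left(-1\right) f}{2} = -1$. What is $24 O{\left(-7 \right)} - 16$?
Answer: $-400$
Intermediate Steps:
$f = 2$ ($f = \left(-2\right) \left(-1\right) = 2$)
$O{\left(E \right)} = -2 + 2 E$ ($O{\left(E \right)} = 2 \left(E - 1\right) = 2 \left(-1 + E\right) = -2 + 2 E$)
$24 O{\left(-7 \right)} - 16 = 24 \left(-2 + 2 \left(-7\right)\right) - 16 = 24 \left(-2 - 14\right) - 16 = 24 \left(-16\right) - 16 = -384 - 16 = -400$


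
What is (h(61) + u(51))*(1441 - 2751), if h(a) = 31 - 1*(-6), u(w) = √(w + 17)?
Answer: -48470 - 2620*√17 ≈ -59273.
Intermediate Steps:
u(w) = √(17 + w)
h(a) = 37 (h(a) = 31 + 6 = 37)
(h(61) + u(51))*(1441 - 2751) = (37 + √(17 + 51))*(1441 - 2751) = (37 + √68)*(-1310) = (37 + 2*√17)*(-1310) = -48470 - 2620*√17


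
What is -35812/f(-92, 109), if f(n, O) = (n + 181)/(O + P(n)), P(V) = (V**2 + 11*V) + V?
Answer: -267479828/89 ≈ -3.0054e+6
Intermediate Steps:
P(V) = V**2 + 12*V
f(n, O) = (181 + n)/(O + n*(12 + n)) (f(n, O) = (n + 181)/(O + n*(12 + n)) = (181 + n)/(O + n*(12 + n)))
-35812/f(-92, 109) = -35812*(109 - 92*(12 - 92))/(181 - 92) = -35812/(89/(109 - 92*(-80))) = -35812/(89/(109 + 7360)) = -35812/(89/7469) = -35812/((1/7469)*89) = -35812/89/7469 = -35812*7469/89 = -267479828/89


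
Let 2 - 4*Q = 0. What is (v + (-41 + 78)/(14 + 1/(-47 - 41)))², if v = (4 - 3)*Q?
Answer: 59954049/6061444 ≈ 9.8911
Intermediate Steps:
Q = ½ (Q = ½ - ¼*0 = ½ + 0 = ½ ≈ 0.50000)
v = ½ (v = (4 - 3)*(½) = 1*(½) = ½ ≈ 0.50000)
(v + (-41 + 78)/(14 + 1/(-47 - 41)))² = (½ + (-41 + 78)/(14 + 1/(-47 - 41)))² = (½ + 37/(14 + 1/(-88)))² = (½ + 37/(14 - 1/88))² = (½ + 37/(1231/88))² = (½ + 37*(88/1231))² = (½ + 3256/1231)² = (7743/2462)² = 59954049/6061444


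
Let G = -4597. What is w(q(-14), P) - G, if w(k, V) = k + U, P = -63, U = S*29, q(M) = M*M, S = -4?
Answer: 4677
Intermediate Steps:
q(M) = M²
U = -116 (U = -4*29 = -116)
w(k, V) = -116 + k (w(k, V) = k - 116 = -116 + k)
w(q(-14), P) - G = (-116 + (-14)²) - 1*(-4597) = (-116 + 196) + 4597 = 80 + 4597 = 4677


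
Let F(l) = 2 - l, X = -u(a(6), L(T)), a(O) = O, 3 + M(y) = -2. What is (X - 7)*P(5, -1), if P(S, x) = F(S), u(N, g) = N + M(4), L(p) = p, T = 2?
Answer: 24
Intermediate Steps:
M(y) = -5 (M(y) = -3 - 2 = -5)
u(N, g) = -5 + N (u(N, g) = N - 5 = -5 + N)
X = -1 (X = -(-5 + 6) = -1*1 = -1)
P(S, x) = 2 - S
(X - 7)*P(5, -1) = (-1 - 7)*(2 - 1*5) = -8*(2 - 5) = -8*(-3) = 24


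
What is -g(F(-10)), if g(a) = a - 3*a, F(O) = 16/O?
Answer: -16/5 ≈ -3.2000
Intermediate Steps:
g(a) = -2*a
-g(F(-10)) = -(-2)*16/(-10) = -(-2)*16*(-⅒) = -(-2)*(-8)/5 = -1*16/5 = -16/5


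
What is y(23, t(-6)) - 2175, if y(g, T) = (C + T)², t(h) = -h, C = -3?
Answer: -2166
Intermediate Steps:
y(g, T) = (-3 + T)²
y(23, t(-6)) - 2175 = (-3 - 1*(-6))² - 2175 = (-3 + 6)² - 2175 = 3² - 2175 = 9 - 2175 = -2166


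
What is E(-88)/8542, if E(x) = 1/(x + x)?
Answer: -1/1503392 ≈ -6.6516e-7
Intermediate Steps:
E(x) = 1/(2*x)
E(-88)/8542 = ((1/2)/(-88))/8542 = ((1/2)*(-1/88))*(1/8542) = -1/176*1/8542 = -1/1503392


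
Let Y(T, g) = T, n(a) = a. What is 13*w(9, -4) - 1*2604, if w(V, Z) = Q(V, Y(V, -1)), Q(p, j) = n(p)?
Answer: -2487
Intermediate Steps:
Q(p, j) = p
w(V, Z) = V
13*w(9, -4) - 1*2604 = 13*9 - 1*2604 = 117 - 2604 = -2487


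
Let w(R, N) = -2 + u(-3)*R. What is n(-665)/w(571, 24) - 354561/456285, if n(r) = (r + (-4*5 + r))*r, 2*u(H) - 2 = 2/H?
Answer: 204747799159/86389960 ≈ 2370.0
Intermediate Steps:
u(H) = 1 + 1/H (u(H) = 1 + (2/H)/2 = 1 + 1/H)
n(r) = r*(-20 + 2*r) (n(r) = (r + (-20 + r))*r = (-20 + 2*r)*r = r*(-20 + 2*r))
w(R, N) = -2 + 2*R/3 (w(R, N) = -2 + ((1 - 3)/(-3))*R = -2 + (-⅓*(-2))*R = -2 + 2*R/3)
n(-665)/w(571, 24) - 354561/456285 = (2*(-665)*(-10 - 665))/(-2 + (⅔)*571) - 354561/456285 = (2*(-665)*(-675))/(-2 + 1142/3) - 354561*1/456285 = 897750/(1136/3) - 118187/152095 = 897750*(3/1136) - 118187/152095 = 1346625/568 - 118187/152095 = 204747799159/86389960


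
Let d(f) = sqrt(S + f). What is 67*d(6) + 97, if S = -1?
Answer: 97 + 67*sqrt(5) ≈ 246.82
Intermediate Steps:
d(f) = sqrt(-1 + f)
67*d(6) + 97 = 67*sqrt(-1 + 6) + 97 = 67*sqrt(5) + 97 = 97 + 67*sqrt(5)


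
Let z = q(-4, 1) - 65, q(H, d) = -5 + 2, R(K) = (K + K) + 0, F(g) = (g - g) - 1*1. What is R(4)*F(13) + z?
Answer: -76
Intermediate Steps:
F(g) = -1 (F(g) = 0 - 1 = -1)
R(K) = 2*K (R(K) = 2*K + 0 = 2*K)
q(H, d) = -3
z = -68 (z = -3 - 65 = -68)
R(4)*F(13) + z = (2*4)*(-1) - 68 = 8*(-1) - 68 = -8 - 68 = -76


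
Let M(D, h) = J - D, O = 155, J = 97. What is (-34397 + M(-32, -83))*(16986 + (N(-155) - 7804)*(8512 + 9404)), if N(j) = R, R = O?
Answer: 4695486961464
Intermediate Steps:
R = 155
M(D, h) = 97 - D
N(j) = 155
(-34397 + M(-32, -83))*(16986 + (N(-155) - 7804)*(8512 + 9404)) = (-34397 + (97 - 1*(-32)))*(16986 + (155 - 7804)*(8512 + 9404)) = (-34397 + (97 + 32))*(16986 - 7649*17916) = (-34397 + 129)*(16986 - 137039484) = -34268*(-137022498) = 4695486961464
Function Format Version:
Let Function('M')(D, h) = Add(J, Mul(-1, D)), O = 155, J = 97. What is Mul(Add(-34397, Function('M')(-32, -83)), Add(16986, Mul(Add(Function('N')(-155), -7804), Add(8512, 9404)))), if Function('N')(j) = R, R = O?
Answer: 4695486961464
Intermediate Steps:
R = 155
Function('M')(D, h) = Add(97, Mul(-1, D))
Function('N')(j) = 155
Mul(Add(-34397, Function('M')(-32, -83)), Add(16986, Mul(Add(Function('N')(-155), -7804), Add(8512, 9404)))) = Mul(Add(-34397, Add(97, Mul(-1, -32))), Add(16986, Mul(Add(155, -7804), Add(8512, 9404)))) = Mul(Add(-34397, Add(97, 32)), Add(16986, Mul(-7649, 17916))) = Mul(Add(-34397, 129), Add(16986, -137039484)) = Mul(-34268, -137022498) = 4695486961464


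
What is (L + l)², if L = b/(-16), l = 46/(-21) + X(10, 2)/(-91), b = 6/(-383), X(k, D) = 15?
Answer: 3878272464889/699685406784 ≈ 5.5429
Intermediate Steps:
b = -6/383 (b = 6*(-1/383) = -6/383 ≈ -0.015666)
l = -643/273 (l = 46/(-21) + 15/(-91) = 46*(-1/21) + 15*(-1/91) = -46/21 - 15/91 = -643/273 ≈ -2.3553)
L = 3/3064 (L = -6/383/(-16) = -6/383*(-1/16) = 3/3064 ≈ 0.00097911)
(L + l)² = (3/3064 - 643/273)² = (-1969333/836472)² = 3878272464889/699685406784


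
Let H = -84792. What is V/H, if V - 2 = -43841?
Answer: 14613/28264 ≈ 0.51702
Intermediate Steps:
V = -43839 (V = 2 - 43841 = -43839)
V/H = -43839/(-84792) = -43839*(-1/84792) = 14613/28264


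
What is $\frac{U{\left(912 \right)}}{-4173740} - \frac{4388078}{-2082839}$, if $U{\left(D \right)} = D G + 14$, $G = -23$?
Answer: $\frac{9179178571419}{4346614223930} \approx 2.1118$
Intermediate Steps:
$U{\left(D \right)} = 14 - 23 D$ ($U{\left(D \right)} = D \left(-23\right) + 14 = - 23 D + 14 = 14 - 23 D$)
$\frac{U{\left(912 \right)}}{-4173740} - \frac{4388078}{-2082839} = \frac{14 - 20976}{-4173740} - \frac{4388078}{-2082839} = \left(14 - 20976\right) \left(- \frac{1}{4173740}\right) - - \frac{4388078}{2082839} = \left(-20962\right) \left(- \frac{1}{4173740}\right) + \frac{4388078}{2082839} = \frac{10481}{2086870} + \frac{4388078}{2082839} = \frac{9179178571419}{4346614223930}$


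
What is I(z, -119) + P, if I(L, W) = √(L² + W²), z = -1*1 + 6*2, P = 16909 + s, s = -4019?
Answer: 12890 + √14282 ≈ 13010.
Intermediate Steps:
P = 12890 (P = 16909 - 4019 = 12890)
z = 11 (z = -1 + 12 = 11)
I(z, -119) + P = √(11² + (-119)²) + 12890 = √(121 + 14161) + 12890 = √14282 + 12890 = 12890 + √14282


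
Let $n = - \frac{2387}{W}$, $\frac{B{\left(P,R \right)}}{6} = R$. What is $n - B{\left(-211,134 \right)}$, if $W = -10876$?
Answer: $- \frac{8741917}{10876} \approx -803.78$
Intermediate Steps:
$B{\left(P,R \right)} = 6 R$
$n = \frac{2387}{10876}$ ($n = - \frac{2387}{-10876} = \left(-2387\right) \left(- \frac{1}{10876}\right) = \frac{2387}{10876} \approx 0.21947$)
$n - B{\left(-211,134 \right)} = \frac{2387}{10876} - 6 \cdot 134 = \frac{2387}{10876} - 804 = - \frac{8741917}{10876}$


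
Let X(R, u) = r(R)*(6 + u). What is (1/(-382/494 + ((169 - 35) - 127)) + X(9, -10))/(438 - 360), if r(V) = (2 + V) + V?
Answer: -40931/39988 ≈ -1.0236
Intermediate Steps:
r(V) = 2 + 2*V
X(R, u) = (2 + 2*R)*(6 + u)
(1/(-382/494 + ((169 - 35) - 127)) + X(9, -10))/(438 - 360) = (1/(-382/494 + ((169 - 35) - 127)) + 2*(1 + 9)*(6 - 10))/(438 - 360) = (1/(-382*1/494 + (134 - 127)) + 2*10*(-4))/78 = (1/(-191/247 + 7) - 80)*(1/78) = (1/(1538/247) - 80)*(1/78) = (247/1538 - 80)*(1/78) = -122793/1538*1/78 = -40931/39988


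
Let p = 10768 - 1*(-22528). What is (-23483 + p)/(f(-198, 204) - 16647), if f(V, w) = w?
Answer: -3271/5481 ≈ -0.59679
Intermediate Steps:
p = 33296 (p = 10768 + 22528 = 33296)
(-23483 + p)/(f(-198, 204) - 16647) = (-23483 + 33296)/(204 - 16647) = 9813/(-16443) = 9813*(-1/16443) = -3271/5481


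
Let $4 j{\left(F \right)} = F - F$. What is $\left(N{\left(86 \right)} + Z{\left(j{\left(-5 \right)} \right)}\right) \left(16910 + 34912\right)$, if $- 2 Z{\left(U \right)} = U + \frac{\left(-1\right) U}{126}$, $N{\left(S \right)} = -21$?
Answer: $-1088262$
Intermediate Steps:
$j{\left(F \right)} = 0$ ($j{\left(F \right)} = \frac{F - F}{4} = \frac{1}{4} \cdot 0 = 0$)
$Z{\left(U \right)} = - \frac{125 U}{252}$ ($Z{\left(U \right)} = - \frac{U + \frac{\left(-1\right) U}{126}}{2} = - \frac{U + - U \frac{1}{126}}{2} = - \frac{U - \frac{U}{126}}{2} = - \frac{\frac{125}{126} U}{2} = - \frac{125 U}{252}$)
$\left(N{\left(86 \right)} + Z{\left(j{\left(-5 \right)} \right)}\right) \left(16910 + 34912\right) = \left(-21 - 0\right) \left(16910 + 34912\right) = \left(-21 + 0\right) 51822 = \left(-21\right) 51822 = -1088262$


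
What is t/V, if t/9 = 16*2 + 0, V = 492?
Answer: 24/41 ≈ 0.58537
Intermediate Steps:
t = 288 (t = 9*(16*2 + 0) = 9*(32 + 0) = 9*32 = 288)
t/V = 288/492 = 288*(1/492) = 24/41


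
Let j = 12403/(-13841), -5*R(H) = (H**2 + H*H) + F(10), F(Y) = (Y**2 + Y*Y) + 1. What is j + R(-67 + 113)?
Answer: -61419168/69205 ≈ -887.50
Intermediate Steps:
F(Y) = 1 + 2*Y**2 (F(Y) = (Y**2 + Y**2) + 1 = 2*Y**2 + 1 = 1 + 2*Y**2)
R(H) = -201/5 - 2*H**2/5 (R(H) = -((H**2 + H*H) + (1 + 2*10**2))/5 = -((H**2 + H**2) + (1 + 2*100))/5 = -(2*H**2 + (1 + 200))/5 = -(2*H**2 + 201)/5 = -(201 + 2*H**2)/5 = -201/5 - 2*H**2/5)
j = -12403/13841 (j = 12403*(-1/13841) = -12403/13841 ≈ -0.89611)
j + R(-67 + 113) = -12403/13841 + (-201/5 - 2*(-67 + 113)**2/5) = -12403/13841 + (-201/5 - 2/5*46**2) = -12403/13841 + (-201/5 - 2/5*2116) = -12403/13841 + (-201/5 - 4232/5) = -12403/13841 - 4433/5 = -61419168/69205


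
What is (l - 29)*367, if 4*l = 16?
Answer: -9175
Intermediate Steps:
l = 4 (l = (1/4)*16 = 4)
(l - 29)*367 = (4 - 29)*367 = -25*367 = -9175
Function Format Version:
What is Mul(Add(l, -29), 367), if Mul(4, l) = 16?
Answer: -9175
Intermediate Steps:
l = 4 (l = Mul(Rational(1, 4), 16) = 4)
Mul(Add(l, -29), 367) = Mul(Add(4, -29), 367) = Mul(-25, 367) = -9175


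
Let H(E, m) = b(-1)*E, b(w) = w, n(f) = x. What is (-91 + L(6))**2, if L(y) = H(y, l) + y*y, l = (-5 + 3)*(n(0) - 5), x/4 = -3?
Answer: 3721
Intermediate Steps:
x = -12 (x = 4*(-3) = -12)
n(f) = -12
l = 34 (l = (-5 + 3)*(-12 - 5) = -2*(-17) = 34)
H(E, m) = -E
L(y) = y**2 - y (L(y) = -y + y*y = -y + y**2 = y**2 - y)
(-91 + L(6))**2 = (-91 + 6*(-1 + 6))**2 = (-91 + 6*5)**2 = (-91 + 30)**2 = (-61)**2 = 3721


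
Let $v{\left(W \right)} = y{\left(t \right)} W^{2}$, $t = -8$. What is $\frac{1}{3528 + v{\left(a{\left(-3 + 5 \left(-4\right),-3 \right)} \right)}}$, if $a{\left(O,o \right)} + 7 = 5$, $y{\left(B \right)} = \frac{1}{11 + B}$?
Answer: $\frac{3}{10588} \approx 0.00028334$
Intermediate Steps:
$a{\left(O,o \right)} = -2$ ($a{\left(O,o \right)} = -7 + 5 = -2$)
$v{\left(W \right)} = \frac{W^{2}}{3}$ ($v{\left(W \right)} = \frac{W^{2}}{11 - 8} = \frac{W^{2}}{3}$)
$\frac{1}{3528 + v{\left(a{\left(-3 + 5 \left(-4\right),-3 \right)} \right)}} = \frac{1}{3528 + \frac{\left(-2\right)^{2}}{3}} = \frac{1}{3528 + \frac{1}{3} \cdot 4} = \frac{1}{3528 + \frac{4}{3}} = \frac{1}{\frac{10588}{3}} = \frac{3}{10588}$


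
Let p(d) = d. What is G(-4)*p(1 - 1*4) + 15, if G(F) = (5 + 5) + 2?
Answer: -21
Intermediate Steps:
G(F) = 12 (G(F) = 10 + 2 = 12)
G(-4)*p(1 - 1*4) + 15 = 12*(1 - 1*4) + 15 = 12*(1 - 4) + 15 = 12*(-3) + 15 = -36 + 15 = -21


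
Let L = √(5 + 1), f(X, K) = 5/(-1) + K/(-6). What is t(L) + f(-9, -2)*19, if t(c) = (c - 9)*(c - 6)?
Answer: -86/3 - 15*√6 ≈ -65.409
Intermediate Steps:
f(X, K) = -5 - K/6 (f(X, K) = 5*(-1) + K*(-⅙) = -5 - K/6)
L = √6 ≈ 2.4495
t(c) = (-9 + c)*(-6 + c)
t(L) + f(-9, -2)*19 = (54 + (√6)² - 15*√6) + (-5 - ⅙*(-2))*19 = (54 + 6 - 15*√6) + (-5 + ⅓)*19 = (60 - 15*√6) - 14/3*19 = (60 - 15*√6) - 266/3 = -86/3 - 15*√6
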